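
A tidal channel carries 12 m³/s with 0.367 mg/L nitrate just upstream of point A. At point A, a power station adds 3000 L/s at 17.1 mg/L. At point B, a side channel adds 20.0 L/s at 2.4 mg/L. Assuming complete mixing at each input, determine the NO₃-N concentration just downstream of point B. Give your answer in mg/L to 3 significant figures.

3000 L/s = 3 m³/s.
After input A: C = (12·0.367 + 3·17.1) / 15 = 3.714 mg/L.
20.0 L/s = 0.02 m³/s.
After input B: C = (15·3.714 + 0.02·2.4) / 15.02 = 3.712 mg/L.

3.71 mg/L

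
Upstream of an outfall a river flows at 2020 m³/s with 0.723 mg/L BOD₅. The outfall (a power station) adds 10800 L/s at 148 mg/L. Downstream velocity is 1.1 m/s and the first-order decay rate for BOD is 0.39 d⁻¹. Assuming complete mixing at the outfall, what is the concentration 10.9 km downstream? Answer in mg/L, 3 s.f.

10800 L/s = 10.8 m³/s.
After complete mixing, C₀ = (10.8·148 + 2020·0.723) / 2031 = 1.506 mg/L.
Travel time t = 1.09e+04 m / 1.1 m/s = 9909 s = 0.1147 d.
C = 1.506·exp(−0.39·0.1147) = 1.506·0.9563 = 1.44 mg/L.

1.44 mg/L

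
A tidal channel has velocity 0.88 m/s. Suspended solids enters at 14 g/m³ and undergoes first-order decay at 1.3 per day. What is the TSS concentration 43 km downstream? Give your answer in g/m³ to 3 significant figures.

Travel time t = 43 km / 0.88 m/s = 4.3e+04/0.88 = 4.886e+04 s = 0.5656 d.
First-order decay: C = 14·exp(−1.3·0.5656) = 14·0.4794 = 6.712 g/m³.

6.71 g/m³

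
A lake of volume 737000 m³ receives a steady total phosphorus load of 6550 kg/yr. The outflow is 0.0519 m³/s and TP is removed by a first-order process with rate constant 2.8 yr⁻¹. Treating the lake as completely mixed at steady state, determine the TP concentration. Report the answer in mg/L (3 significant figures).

1.77 mg/L

Outflow Q = 0.0519 m³/s × 3.156e+07 s/yr = 1.638e+06 m³/yr.
Steady-state CSTR mass balance: W = Q·C + k·V·C, so C = W/(Q + kV).
Q + kV = 1.638e+06 + 2.8·737000 = 3.701e+06 m³/yr.
C = 6550/3.701e+06 = 0.00177 kg/m³ = 1.77 mg/L.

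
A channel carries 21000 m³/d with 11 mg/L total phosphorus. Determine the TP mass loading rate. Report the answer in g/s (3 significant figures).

2.67 g/s

21000 m³/d = 0.2431 m³/s.
Mass flux = Q·C = 0.2431 m³/s × 11 g/m³ = 2.674 g/s.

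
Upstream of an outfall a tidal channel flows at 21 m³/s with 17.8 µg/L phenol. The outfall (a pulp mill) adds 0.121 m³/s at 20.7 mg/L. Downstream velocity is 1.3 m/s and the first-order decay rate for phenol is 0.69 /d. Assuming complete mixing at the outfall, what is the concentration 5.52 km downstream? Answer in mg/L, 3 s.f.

17.8 µg/L = 0.0178 mg/L.
After complete mixing, C₀ = (0.121·20.7 + 21·0.0178) / 21.12 = 0.1363 mg/L.
Travel time t = 5520 m / 1.3 m/s = 4246 s = 0.04915 d.
C = 0.1363·exp(−0.69·0.04915) = 0.1363·0.9667 = 0.1317 mg/L.

0.132 mg/L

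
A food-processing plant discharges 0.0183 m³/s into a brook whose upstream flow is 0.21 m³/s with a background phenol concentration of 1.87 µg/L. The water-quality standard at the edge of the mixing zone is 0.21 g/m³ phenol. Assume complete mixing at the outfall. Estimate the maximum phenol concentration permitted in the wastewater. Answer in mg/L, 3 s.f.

2.60 mg/L

1.87 µg/L = 0.00187 mg/L.
Mass balance: 0.21·0.2283 = 0.0183·Cₑ + 0.21·0.00187.
Cₑ = (0.04794 − 0.0003927) / 0.0183 = 2.598 mg/L.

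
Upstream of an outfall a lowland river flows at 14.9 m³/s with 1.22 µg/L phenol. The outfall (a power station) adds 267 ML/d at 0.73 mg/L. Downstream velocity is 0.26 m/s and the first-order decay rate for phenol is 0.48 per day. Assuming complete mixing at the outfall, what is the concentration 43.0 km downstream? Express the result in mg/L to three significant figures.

0.0504 mg/L

267 ML/d = 3.09 m³/s.
1.22 µg/L = 0.00122 mg/L.
After complete mixing, C₀ = (3.09·0.73 + 14.9·0.00122) / 17.99 = 0.1264 mg/L.
Travel time t = 4.3e+04 m / 0.26 m/s = 1.654e+05 s = 1.914 d.
C = 0.1264·exp(−0.48·1.914) = 0.1264·0.399 = 0.05044 mg/L.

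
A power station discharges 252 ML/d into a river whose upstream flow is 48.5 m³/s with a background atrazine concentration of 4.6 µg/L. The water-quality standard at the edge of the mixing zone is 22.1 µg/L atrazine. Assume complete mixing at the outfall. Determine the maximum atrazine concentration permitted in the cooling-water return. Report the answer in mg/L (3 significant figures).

0.313 mg/L

252 ML/d = 2.917 m³/s.
4.6 µg/L = 0.0046 mg/L.
22.1 µg/L = 0.0221 mg/L.
Mass balance: 0.0221·51.42 = 2.917·Cₑ + 48.5·0.0046.
Cₑ = (1.136 − 0.2231) / 2.917 = 0.3131 mg/L.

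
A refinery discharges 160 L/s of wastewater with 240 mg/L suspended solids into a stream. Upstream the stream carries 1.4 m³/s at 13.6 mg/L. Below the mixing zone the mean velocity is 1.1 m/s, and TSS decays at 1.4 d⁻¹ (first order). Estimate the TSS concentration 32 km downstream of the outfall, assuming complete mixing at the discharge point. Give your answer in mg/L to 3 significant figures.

23.0 mg/L

160 L/s = 0.16 m³/s.
After complete mixing, C₀ = (0.16·240 + 1.4·13.6) / 1.56 = 36.82 mg/L.
Travel time t = 3.2e+04 m / 1.1 m/s = 2.909e+04 s = 0.3367 d.
C = 36.82·exp(−1.4·0.3367) = 36.82·0.6241 = 22.98 mg/L.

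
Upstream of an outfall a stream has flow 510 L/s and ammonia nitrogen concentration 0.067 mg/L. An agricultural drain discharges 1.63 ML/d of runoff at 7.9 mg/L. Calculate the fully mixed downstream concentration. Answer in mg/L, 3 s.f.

0.346 mg/L

1.63 ML/d = 0.01887 m³/s.
510 L/s = 0.51 m³/s.
By mass balance at complete mixing, C = (0.01887·7.9 + 0.51·0.067) / (0.01887 + 0.51) = 0.1832/0.5289 = 0.3464 mg/L.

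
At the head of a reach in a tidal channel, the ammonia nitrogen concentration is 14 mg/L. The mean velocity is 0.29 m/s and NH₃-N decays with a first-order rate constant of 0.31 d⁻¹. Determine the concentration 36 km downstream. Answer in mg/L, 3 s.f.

Travel time t = 36 km / 0.29 m/s = 3.6e+04/0.29 = 1.241e+05 s = 1.437 d.
First-order decay: C = 14·exp(−0.31·1.437) = 14·0.6406 = 8.968 mg/L.

8.97 mg/L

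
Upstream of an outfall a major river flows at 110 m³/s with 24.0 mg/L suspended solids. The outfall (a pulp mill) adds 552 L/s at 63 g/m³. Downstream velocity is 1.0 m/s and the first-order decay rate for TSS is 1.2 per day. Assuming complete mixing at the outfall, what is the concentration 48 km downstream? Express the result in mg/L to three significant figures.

12.4 mg/L

552 L/s = 0.552 m³/s.
After complete mixing, C₀ = (0.552·63 + 110·24) / 110.6 = 24.19 mg/L.
Travel time t = 4.8e+04 m / 1.0 m/s = 4.8e+04 s = 0.5556 d.
C = 24.19·exp(−1.2·0.5556) = 24.19·0.5134 = 12.42 mg/L.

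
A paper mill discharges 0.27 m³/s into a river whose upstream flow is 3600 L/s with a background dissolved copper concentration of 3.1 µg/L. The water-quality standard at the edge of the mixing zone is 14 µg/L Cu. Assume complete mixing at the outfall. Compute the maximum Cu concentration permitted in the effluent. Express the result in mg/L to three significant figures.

3600 L/s = 3.6 m³/s.
3.1 µg/L = 0.0031 mg/L.
14 µg/L = 0.014 mg/L.
Mass balance: 0.014·3.87 = 0.27·Cₑ + 3.6·0.0031.
Cₑ = (0.05418 − 0.01116) / 0.27 = 0.1593 mg/L.

0.159 mg/L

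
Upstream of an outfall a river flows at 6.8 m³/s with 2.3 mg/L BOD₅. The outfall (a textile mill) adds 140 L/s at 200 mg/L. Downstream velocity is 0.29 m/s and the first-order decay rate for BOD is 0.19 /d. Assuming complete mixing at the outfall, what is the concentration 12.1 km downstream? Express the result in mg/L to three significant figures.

5.74 mg/L

140 L/s = 0.14 m³/s.
After complete mixing, C₀ = (0.14·200 + 6.8·2.3) / 6.94 = 6.288 mg/L.
Travel time t = 1.21e+04 m / 0.29 m/s = 4.172e+04 s = 0.4829 d.
C = 6.288·exp(−0.19·0.4829) = 6.288·0.9123 = 5.737 mg/L.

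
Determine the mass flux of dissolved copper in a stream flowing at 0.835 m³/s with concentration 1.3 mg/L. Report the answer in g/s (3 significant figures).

1.09 g/s

Mass flux = Q·C = 0.835 m³/s × 1.3 g/m³ = 1.085 g/s.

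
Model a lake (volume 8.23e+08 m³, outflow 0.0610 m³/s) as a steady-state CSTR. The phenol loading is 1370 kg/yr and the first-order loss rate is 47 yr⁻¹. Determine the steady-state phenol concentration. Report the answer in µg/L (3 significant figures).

Outflow Q = 0.0610 m³/s × 3.156e+07 s/yr = 1.925e+06 m³/yr.
Steady-state CSTR mass balance: W = Q·C + k·V·C, so C = W/(Q + kV).
Q + kV = 1.925e+06 + 47·8.23e+08 = 3.868e+10 m³/yr.
C = 1370/3.868e+10 = 3.542e-08 kg/m³ = 3.542e-05 mg/L = 0.03542 µg/L.

0.0354 µg/L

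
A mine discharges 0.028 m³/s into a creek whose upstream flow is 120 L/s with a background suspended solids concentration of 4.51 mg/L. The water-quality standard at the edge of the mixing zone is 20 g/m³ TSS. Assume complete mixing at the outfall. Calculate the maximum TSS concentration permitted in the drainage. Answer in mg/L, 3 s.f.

86.4 mg/L

120 L/s = 0.12 m³/s.
Mass balance: 20·0.148 = 0.028·Cₑ + 0.12·4.51.
Cₑ = (2.96 − 0.5412) / 0.028 = 86.39 mg/L.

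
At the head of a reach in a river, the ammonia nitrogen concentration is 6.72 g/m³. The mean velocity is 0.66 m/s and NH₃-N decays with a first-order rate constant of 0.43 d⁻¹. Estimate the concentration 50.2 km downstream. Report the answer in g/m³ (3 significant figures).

Travel time t = 50.2 km / 0.66 m/s = 5.02e+04/0.66 = 7.606e+04 s = 0.8803 d.
First-order decay: C = 6.72·exp(−0.43·0.8803) = 6.72·0.6849 = 4.602 g/m³.

4.60 g/m³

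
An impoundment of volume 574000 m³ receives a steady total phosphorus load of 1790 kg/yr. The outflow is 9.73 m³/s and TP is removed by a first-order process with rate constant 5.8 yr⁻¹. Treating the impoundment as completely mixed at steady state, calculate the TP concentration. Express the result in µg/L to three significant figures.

Outflow Q = 9.73 m³/s × 3.156e+07 s/yr = 3.071e+08 m³/yr.
Steady-state CSTR mass balance: W = Q·C + k·V·C, so C = W/(Q + kV).
Q + kV = 3.071e+08 + 5.8·574000 = 3.104e+08 m³/yr.
C = 1790/3.104e+08 = 5.767e-06 kg/m³ = 0.005767 mg/L = 5.767 µg/L.

5.77 µg/L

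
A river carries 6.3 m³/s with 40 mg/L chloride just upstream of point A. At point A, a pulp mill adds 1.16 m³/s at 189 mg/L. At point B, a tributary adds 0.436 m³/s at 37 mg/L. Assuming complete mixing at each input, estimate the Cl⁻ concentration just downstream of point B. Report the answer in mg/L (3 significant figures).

After input A: C = (6.3·40 + 1.16·189) / 7.46 = 63.17 mg/L.
After input B: C = (7.46·63.17 + 0.436·37) / 7.896 = 61.72 mg/L.

61.7 mg/L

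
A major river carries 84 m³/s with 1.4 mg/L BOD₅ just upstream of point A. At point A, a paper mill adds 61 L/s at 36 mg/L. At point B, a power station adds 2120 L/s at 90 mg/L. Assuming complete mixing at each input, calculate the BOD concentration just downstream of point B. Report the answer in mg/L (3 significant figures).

3.60 mg/L

61 L/s = 0.061 m³/s.
After input A: C = (84·1.4 + 0.061·36) / 84.06 = 1.425 mg/L.
2120 L/s = 2.12 m³/s.
After input B: C = (84.06·1.425 + 2.12·90) / 86.18 = 3.604 mg/L.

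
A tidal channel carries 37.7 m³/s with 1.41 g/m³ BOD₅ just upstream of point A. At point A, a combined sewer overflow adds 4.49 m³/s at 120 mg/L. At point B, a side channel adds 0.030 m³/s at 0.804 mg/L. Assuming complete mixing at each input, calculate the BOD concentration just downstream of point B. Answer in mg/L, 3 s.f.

After input A: C = (37.7·1.41 + 4.49·120) / 42.19 = 14.03 mg/L.
After input B: C = (42.19·14.03 + 0.03·0.804) / 42.22 = 14.02 mg/L.

14.0 mg/L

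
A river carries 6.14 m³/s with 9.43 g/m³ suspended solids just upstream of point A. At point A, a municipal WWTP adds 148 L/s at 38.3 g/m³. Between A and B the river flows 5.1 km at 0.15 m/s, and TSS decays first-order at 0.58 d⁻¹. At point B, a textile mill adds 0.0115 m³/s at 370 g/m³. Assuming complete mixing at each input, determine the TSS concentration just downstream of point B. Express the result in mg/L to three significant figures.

8.71 mg/L

148 L/s = 0.148 m³/s.
After input A: C = (6.14·9.43 + 0.148·38.3) / 6.288 = 10.11 mg/L.
Over the 5.1 km reach to input B (t = 3.4e+04 s = 0.3935 d), decay gives C = 10.11·exp(−0.58·0.3935) = 8.046 mg/L.
After input B: C = (6.288·8.046 + 0.0115·370) / 6.299 = 8.707 mg/L.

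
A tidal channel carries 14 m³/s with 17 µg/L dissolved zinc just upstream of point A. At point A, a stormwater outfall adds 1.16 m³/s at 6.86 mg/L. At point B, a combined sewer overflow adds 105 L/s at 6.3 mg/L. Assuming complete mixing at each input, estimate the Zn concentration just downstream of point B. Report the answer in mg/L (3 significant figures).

17 µg/L = 0.017 mg/L.
After input A: C = (14·0.017 + 1.16·6.86) / 15.16 = 0.5406 mg/L.
105 L/s = 0.105 m³/s.
After input B: C = (15.16·0.5406 + 0.105·6.3) / 15.27 = 0.5802 mg/L.

0.580 mg/L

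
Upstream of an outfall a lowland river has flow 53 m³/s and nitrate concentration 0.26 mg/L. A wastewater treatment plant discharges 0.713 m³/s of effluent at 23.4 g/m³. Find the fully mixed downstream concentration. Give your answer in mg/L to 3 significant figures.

0.567 mg/L

Conservation of mass across the mixing zone: C = (0.713·23.4 + 53·0.26) / (0.713 + 53) = 30.46/53.71 = 0.5672 mg/L.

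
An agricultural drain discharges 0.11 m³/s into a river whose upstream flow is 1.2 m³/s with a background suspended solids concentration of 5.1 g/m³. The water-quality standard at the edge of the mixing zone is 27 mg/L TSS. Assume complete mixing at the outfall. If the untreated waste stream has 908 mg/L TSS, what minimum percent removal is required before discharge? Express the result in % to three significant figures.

70.7 %

Mass balance: 27·1.31 = 0.11·Cₑ + 1.2·5.1.
Cₑ = (35.37 − 6.12) / 0.11 = 265.9 mg/L.
Required removal = 1 − 265.9/908 = 70.71 %.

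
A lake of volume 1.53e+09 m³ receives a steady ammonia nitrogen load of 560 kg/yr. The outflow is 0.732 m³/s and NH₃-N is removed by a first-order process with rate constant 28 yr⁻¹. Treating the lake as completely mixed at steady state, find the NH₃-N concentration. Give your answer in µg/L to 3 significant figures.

0.0131 µg/L

Outflow Q = 0.732 m³/s × 3.156e+07 s/yr = 2.31e+07 m³/yr.
Steady-state CSTR mass balance: W = Q·C + k·V·C, so C = W/(Q + kV).
Q + kV = 2.31e+07 + 28·1.53e+09 = 4.286e+10 m³/yr.
C = 560/4.286e+10 = 1.306e-08 kg/m³ = 1.306e-05 mg/L = 0.01306 µg/L.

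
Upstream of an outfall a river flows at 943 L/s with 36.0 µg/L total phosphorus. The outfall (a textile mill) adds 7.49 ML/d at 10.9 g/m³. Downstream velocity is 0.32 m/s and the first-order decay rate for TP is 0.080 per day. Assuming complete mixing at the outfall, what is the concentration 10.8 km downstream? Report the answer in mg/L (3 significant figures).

0.921 mg/L

7.49 ML/d = 0.08669 m³/s.
943 L/s = 0.943 m³/s.
36.0 µg/L = 0.036 mg/L.
After complete mixing, C₀ = (0.08669·10.9 + 0.943·0.036) / 1.03 = 0.9506 mg/L.
Travel time t = 1.08e+04 m / 0.32 m/s = 3.375e+04 s = 0.3906 d.
C = 0.9506·exp(−0.080·0.3906) = 0.9506·0.9692 = 0.9214 mg/L.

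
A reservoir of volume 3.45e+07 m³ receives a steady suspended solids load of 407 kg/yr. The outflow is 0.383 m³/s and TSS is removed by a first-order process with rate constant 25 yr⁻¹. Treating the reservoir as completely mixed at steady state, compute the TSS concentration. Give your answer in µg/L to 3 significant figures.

Outflow Q = 0.383 m³/s × 3.156e+07 s/yr = 1.209e+07 m³/yr.
Steady-state CSTR mass balance: W = Q·C + k·V·C, so C = W/(Q + kV).
Q + kV = 1.209e+07 + 25·3.45e+07 = 8.746e+08 m³/yr.
C = 407/8.746e+08 = 4.654e-07 kg/m³ = 0.0004654 mg/L = 0.4654 µg/L.

0.465 µg/L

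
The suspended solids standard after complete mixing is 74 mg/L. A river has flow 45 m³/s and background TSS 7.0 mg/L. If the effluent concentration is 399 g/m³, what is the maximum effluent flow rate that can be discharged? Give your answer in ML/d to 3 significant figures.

Mass balance at complete mixing: C_std·(Q_w + Q_r) = Q_w·C_e + Q_r·C_b.
Rearranging, Q_w = Q_r·(C_std − C_b)/(C_e − C_std) = 45·(74 − 7) / (399 − 74) = 9.277 m³/s.
= 801.5 ML/d.

802 ML/d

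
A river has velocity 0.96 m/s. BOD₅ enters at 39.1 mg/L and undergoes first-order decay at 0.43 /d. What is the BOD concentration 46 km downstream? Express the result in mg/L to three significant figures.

Travel time t = 46 km / 0.96 m/s = 4.6e+04/0.96 = 4.792e+04 s = 0.5546 d.
First-order decay: C = 39.1·exp(−0.43·0.5546) = 39.1·0.7878 = 30.8 mg/L.

30.8 mg/L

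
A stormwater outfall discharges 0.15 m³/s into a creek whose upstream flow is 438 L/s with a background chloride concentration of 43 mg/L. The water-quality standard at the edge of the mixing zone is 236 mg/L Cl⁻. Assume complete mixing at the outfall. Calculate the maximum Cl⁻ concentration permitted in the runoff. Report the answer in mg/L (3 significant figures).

438 L/s = 0.438 m³/s.
Mass balance: 236·0.588 = 0.15·Cₑ + 0.438·43.
Cₑ = (138.8 − 18.83) / 0.15 = 799.6 mg/L.

800 mg/L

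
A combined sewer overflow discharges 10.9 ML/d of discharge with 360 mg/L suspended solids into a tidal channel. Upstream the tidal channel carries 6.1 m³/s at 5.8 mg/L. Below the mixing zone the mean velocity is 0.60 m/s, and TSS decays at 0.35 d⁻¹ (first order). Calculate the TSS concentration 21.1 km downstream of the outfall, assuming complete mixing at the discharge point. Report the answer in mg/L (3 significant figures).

11.3 mg/L

10.9 ML/d = 0.1262 m³/s.
After complete mixing, C₀ = (0.1262·360 + 6.1·5.8) / 6.226 = 12.98 mg/L.
Travel time t = 2.11e+04 m / 0.60 m/s = 3.517e+04 s = 0.407 d.
C = 12.98·exp(−0.35·0.407) = 12.98·0.8672 = 11.25 mg/L.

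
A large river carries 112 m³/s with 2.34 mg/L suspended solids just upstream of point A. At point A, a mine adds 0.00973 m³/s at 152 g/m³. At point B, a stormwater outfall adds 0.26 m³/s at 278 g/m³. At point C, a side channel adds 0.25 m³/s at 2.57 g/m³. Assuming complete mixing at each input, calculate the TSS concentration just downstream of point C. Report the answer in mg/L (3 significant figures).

2.99 mg/L

After input A: C = (112·2.34 + 0.00973·152) / 112 = 2.353 mg/L.
After input B: C = (112·2.353 + 0.26·278) / 112.3 = 2.991 mg/L.
After input C: C = (112.3·2.991 + 0.25·2.57) / 112.5 = 2.99 mg/L.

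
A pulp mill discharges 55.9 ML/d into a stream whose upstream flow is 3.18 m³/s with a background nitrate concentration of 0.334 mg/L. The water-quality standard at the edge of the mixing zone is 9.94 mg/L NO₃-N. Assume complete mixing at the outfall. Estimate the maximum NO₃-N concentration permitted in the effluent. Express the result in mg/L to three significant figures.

57.2 mg/L

55.9 ML/d = 0.647 m³/s.
Mass balance: 9.94·3.827 = 0.647·Cₑ + 3.18·0.334.
Cₑ = (38.04 − 1.062) / 0.647 = 57.15 mg/L.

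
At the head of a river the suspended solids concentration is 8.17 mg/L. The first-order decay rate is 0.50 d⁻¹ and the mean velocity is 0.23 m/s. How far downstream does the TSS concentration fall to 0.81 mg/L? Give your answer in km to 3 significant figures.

From C = C₀·e^(−kt), t = ln(C₀/C)/k = ln(8.17/0.81)/0.50 = 2.311/0.50 = 4.622 d.
Distance = v·t = 0.23 m/s × 3.994e+05 s = 9.186e+04 m = 91.86 km.

91.9 km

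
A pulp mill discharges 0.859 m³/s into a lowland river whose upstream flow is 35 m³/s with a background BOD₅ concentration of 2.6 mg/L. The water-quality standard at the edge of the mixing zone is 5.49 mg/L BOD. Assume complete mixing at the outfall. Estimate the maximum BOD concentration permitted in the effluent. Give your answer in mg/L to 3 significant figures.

Mass balance: 5.49·35.86 = 0.859·Cₑ + 35·2.6.
Cₑ = (196.9 − 91) / 0.859 = 123.2 mg/L.

123 mg/L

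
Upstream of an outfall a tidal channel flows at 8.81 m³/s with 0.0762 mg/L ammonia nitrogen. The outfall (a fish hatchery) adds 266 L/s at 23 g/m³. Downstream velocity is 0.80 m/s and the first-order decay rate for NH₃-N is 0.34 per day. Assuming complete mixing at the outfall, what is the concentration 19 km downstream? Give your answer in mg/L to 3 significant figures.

266 L/s = 0.266 m³/s.
After complete mixing, C₀ = (0.266·23 + 8.81·0.0762) / 9.076 = 0.7481 mg/L.
Travel time t = 1.9e+04 m / 0.80 m/s = 2.375e+04 s = 0.2749 d.
C = 0.7481·exp(−0.34·0.2749) = 0.7481·0.9108 = 0.6813 mg/L.

0.681 mg/L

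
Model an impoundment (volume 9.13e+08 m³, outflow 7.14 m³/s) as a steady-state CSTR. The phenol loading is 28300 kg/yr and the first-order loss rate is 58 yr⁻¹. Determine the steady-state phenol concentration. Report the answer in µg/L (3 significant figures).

Outflow Q = 7.14 m³/s × 3.156e+07 s/yr = 2.253e+08 m³/yr.
Steady-state CSTR mass balance: W = Q·C + k·V·C, so C = W/(Q + kV).
Q + kV = 2.253e+08 + 58·9.13e+08 = 5.318e+10 m³/yr.
C = 28300/5.318e+10 = 5.322e-07 kg/m³ = 0.0005322 mg/L = 0.5322 µg/L.

0.532 µg/L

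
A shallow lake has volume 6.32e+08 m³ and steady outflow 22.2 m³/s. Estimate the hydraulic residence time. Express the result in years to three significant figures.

Q = 22.2 m³/s × 3.156e+07 s/yr = 7.006e+08 m³/yr.
Hydraulic residence time τ = V/Q = 6.32e+08/7.006e+08 = 0.9021 yr.

0.902 yr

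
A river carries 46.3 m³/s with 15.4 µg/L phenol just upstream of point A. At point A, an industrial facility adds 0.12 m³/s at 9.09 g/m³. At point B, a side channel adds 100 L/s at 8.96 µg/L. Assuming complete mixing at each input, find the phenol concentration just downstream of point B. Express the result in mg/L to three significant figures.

15.4 µg/L = 0.0154 mg/L.
After input A: C = (46.3·0.0154 + 0.12·9.09) / 46.42 = 0.03886 mg/L.
100 L/s = 0.1 m³/s.
8.96 µg/L = 0.00896 mg/L.
After input B: C = (46.42·0.03886 + 0.1·0.00896) / 46.52 = 0.03879 mg/L.

0.0388 mg/L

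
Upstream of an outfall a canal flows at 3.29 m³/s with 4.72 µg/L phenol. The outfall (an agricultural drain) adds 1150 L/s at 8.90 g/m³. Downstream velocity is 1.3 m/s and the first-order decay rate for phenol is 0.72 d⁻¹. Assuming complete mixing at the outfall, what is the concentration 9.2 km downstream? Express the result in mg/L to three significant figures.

2.18 mg/L

1150 L/s = 1.15 m³/s.
4.72 µg/L = 0.00472 mg/L.
After complete mixing, C₀ = (1.15·8.9 + 3.29·0.00472) / 4.44 = 2.309 mg/L.
Travel time t = 9200 m / 1.3 m/s = 7077 s = 0.08191 d.
C = 2.309·exp(−0.72·0.08191) = 2.309·0.9427 = 2.176 mg/L.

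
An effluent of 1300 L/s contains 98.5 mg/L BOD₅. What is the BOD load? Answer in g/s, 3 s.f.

1300 L/s = 1.3 m³/s.
Mass flux = Q·C = 1.3 m³/s × 98.5 g/m³ = 128.1 g/s.

128 g/s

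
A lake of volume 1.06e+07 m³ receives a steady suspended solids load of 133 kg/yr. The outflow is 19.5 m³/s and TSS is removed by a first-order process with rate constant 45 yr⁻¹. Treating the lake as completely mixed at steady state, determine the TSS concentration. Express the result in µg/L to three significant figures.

Outflow Q = 19.5 m³/s × 3.156e+07 s/yr = 6.154e+08 m³/yr.
Steady-state CSTR mass balance: W = Q·C + k·V·C, so C = W/(Q + kV).
Q + kV = 6.154e+08 + 45·1.06e+07 = 1.092e+09 m³/yr.
C = 133/1.092e+09 = 1.218e-07 kg/m³ = 0.0001218 mg/L = 0.1218 µg/L.

0.122 µg/L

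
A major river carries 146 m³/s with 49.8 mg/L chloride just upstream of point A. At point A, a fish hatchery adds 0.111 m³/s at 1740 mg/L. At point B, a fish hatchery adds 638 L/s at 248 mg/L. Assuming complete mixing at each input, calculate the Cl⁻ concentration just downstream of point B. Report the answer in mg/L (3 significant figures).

After input A: C = (146·49.8 + 0.111·1740) / 146.1 = 51.08 mg/L.
638 L/s = 0.638 m³/s.
After input B: C = (146.1·51.08 + 0.638·248) / 146.7 = 51.94 mg/L.

51.9 mg/L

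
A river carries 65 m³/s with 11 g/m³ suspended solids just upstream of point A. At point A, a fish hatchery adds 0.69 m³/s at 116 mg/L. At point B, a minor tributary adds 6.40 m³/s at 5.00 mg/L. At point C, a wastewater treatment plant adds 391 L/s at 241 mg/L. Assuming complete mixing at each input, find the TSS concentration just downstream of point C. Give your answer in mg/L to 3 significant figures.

12.7 mg/L

After input A: C = (65·11 + 0.69·116) / 65.69 = 12.1 mg/L.
After input B: C = (65.69·12.1 + 6.4·5) / 72.09 = 11.47 mg/L.
391 L/s = 0.391 m³/s.
After input C: C = (72.09·11.47 + 0.391·241) / 72.48 = 12.71 mg/L.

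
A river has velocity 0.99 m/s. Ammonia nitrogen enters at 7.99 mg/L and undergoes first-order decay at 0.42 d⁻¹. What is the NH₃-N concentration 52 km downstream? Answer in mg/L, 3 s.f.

6.19 mg/L

Travel time t = 52 km / 0.99 m/s = 5.2e+04/0.99 = 5.253e+04 s = 0.6079 d.
First-order decay: C = 7.99·exp(−0.42·0.6079) = 7.99·0.7747 = 6.19 mg/L.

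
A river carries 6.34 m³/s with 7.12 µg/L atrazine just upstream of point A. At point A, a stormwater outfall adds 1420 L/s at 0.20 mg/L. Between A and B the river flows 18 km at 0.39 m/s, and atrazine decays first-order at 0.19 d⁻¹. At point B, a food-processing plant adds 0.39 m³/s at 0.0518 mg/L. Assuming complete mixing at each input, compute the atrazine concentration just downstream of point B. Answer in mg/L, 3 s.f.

0.0390 mg/L

7.12 µg/L = 0.00712 mg/L.
1420 L/s = 1.42 m³/s.
After input A: C = (6.34·0.00712 + 1.42·0.2) / 7.76 = 0.04242 mg/L.
Over the 18 km reach to input B (t = 4.615e+04 s = 0.5342 d), decay gives C = 0.04242·exp(−0.19·0.5342) = 0.03832 mg/L.
After input B: C = (7.76·0.03832 + 0.39·0.0518) / 8.15 = 0.03897 mg/L.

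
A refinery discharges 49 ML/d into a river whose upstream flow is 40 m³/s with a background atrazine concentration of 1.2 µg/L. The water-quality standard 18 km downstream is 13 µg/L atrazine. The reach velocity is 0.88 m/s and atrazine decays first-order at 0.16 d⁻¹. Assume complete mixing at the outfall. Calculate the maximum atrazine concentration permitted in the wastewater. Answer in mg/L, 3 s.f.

49 ML/d = 0.5671 m³/s.
1.2 µg/L = 0.0012 mg/L.
13 µg/L = 0.013 mg/L.
Travel time to the compliance point: t = 1.8e+04/0.88 = 2.045e+04 s = 0.2367 d; decay factor exp(−0.16·0.2367) = 0.9628.
So the concentration just after mixing may be at most 0.013/0.9628 = 0.0135 mg/L.
Mass balance: 0.0135·40.57 = 0.5671·Cₑ + 40·0.0012.
Cₑ = (0.5477 − 0.048) / 0.5671 = 0.8812 mg/L.

0.881 mg/L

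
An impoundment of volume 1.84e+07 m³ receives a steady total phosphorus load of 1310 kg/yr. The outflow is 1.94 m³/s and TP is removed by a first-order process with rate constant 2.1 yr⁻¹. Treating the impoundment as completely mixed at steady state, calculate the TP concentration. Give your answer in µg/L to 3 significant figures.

13.1 µg/L

Outflow Q = 1.94 m³/s × 3.156e+07 s/yr = 6.122e+07 m³/yr.
Steady-state CSTR mass balance: W = Q·C + k·V·C, so C = W/(Q + kV).
Q + kV = 6.122e+07 + 2.1·1.84e+07 = 9.986e+07 m³/yr.
C = 1310/9.986e+07 = 1.312e-05 kg/m³ = 0.01312 mg/L = 13.12 µg/L.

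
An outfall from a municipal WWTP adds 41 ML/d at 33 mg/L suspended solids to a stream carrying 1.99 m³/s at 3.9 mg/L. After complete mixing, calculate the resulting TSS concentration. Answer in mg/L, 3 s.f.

41 ML/d = 0.4745 m³/s.
Flow-weighted mixing gives C = (0.4745·33 + 1.99·3.9) / (0.4745 + 1.99) = 23.42/2.465 = 9.503 mg/L.

9.50 mg/L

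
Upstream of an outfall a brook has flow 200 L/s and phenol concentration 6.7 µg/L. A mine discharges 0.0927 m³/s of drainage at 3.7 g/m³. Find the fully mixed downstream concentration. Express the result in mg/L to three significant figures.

200 L/s = 0.2 m³/s.
6.7 µg/L = 0.0067 mg/L.
By mass balance at complete mixing, C = (0.0927·3.7 + 0.2·0.0067) / (0.0927 + 0.2) = 0.3443/0.2927 = 1.176 mg/L.

1.18 mg/L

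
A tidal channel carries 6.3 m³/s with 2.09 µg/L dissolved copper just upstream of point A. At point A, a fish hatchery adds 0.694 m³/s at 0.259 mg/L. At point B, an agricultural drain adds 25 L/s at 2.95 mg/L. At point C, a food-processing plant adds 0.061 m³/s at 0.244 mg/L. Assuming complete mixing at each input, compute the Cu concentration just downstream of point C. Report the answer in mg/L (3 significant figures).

0.0398 mg/L

2.09 µg/L = 0.00209 mg/L.
After input A: C = (6.3·0.00209 + 0.694·0.259) / 6.994 = 0.02758 mg/L.
25 L/s = 0.025 m³/s.
After input B: C = (6.994·0.02758 + 0.025·2.95) / 7.019 = 0.03799 mg/L.
After input C: C = (7.019·0.03799 + 0.061·0.244) / 7.08 = 0.03977 mg/L.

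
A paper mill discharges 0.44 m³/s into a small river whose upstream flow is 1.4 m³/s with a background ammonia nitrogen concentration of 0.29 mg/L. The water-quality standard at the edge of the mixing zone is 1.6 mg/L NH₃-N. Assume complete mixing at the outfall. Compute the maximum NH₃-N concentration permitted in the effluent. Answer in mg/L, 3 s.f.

5.77 mg/L

Mass balance: 1.6·1.84 = 0.44·Cₑ + 1.4·0.29.
Cₑ = (2.944 − 0.406) / 0.44 = 5.768 mg/L.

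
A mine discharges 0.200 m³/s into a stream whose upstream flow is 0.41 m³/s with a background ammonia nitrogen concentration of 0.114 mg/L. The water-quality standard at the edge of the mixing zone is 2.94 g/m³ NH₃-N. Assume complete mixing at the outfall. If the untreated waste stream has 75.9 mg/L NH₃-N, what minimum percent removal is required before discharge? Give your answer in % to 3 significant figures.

Mass balance: 2.94·0.61 = 0.2·Cₑ + 0.41·0.114.
Cₑ = (1.793 − 0.04674) / 0.2 = 8.733 mg/L.
Required removal = 1 − 8.733/75.9 = 88.49 %.

88.5 %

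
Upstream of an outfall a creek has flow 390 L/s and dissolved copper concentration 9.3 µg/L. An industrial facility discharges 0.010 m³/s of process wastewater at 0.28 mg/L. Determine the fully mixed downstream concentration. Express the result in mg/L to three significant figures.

0.0161 mg/L

390 L/s = 0.39 m³/s.
9.3 µg/L = 0.0093 mg/L.
By mass balance at complete mixing, C = (0.01·0.28 + 0.39·0.0093) / (0.01 + 0.39) = 0.006427/0.4 = 0.01607 mg/L.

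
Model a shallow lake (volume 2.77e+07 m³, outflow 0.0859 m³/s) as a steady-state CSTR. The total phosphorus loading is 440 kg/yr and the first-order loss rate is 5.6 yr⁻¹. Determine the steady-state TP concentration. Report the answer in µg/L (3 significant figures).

Outflow Q = 0.0859 m³/s × 3.156e+07 s/yr = 2.711e+06 m³/yr.
Steady-state CSTR mass balance: W = Q·C + k·V·C, so C = W/(Q + kV).
Q + kV = 2.711e+06 + 5.6·2.77e+07 = 1.578e+08 m³/yr.
C = 440/1.578e+08 = 2.788e-06 kg/m³ = 0.002788 mg/L = 2.788 µg/L.

2.79 µg/L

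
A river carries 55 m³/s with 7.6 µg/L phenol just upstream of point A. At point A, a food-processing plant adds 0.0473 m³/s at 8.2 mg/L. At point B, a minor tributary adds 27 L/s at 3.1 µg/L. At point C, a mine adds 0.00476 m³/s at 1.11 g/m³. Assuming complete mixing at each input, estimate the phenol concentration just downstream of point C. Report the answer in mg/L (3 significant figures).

0.0147 mg/L

7.6 µg/L = 0.0076 mg/L.
After input A: C = (55·0.0076 + 0.0473·8.2) / 55.05 = 0.01464 mg/L.
27 L/s = 0.027 m³/s.
3.1 µg/L = 0.0031 mg/L.
After input B: C = (55.05·0.01464 + 0.027·0.0031) / 55.07 = 0.01463 mg/L.
After input C: C = (55.07·0.01463 + 0.00476·1.11) / 55.08 = 0.01473 mg/L.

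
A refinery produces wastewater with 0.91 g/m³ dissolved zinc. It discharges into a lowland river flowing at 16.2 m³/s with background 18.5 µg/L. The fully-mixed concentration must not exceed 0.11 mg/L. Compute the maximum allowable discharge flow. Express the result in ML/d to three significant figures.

160 ML/d

18.5 µg/L = 0.0185 mg/L.
Mass balance at complete mixing: C_std·(Q_w + Q_r) = Q_w·C_e + Q_r·C_b.
Rearranging, Q_w = Q_r·(C_std − C_b)/(C_e − C_std) = 16.2·(0.11 − 0.0185) / (0.91 − 0.11) = 1.853 m³/s.
= 160.1 ML/d.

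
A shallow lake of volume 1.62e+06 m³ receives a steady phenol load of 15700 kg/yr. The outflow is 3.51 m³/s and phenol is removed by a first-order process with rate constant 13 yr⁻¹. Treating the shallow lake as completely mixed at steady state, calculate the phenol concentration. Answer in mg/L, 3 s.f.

Outflow Q = 3.51 m³/s × 3.156e+07 s/yr = 1.108e+08 m³/yr.
Steady-state CSTR mass balance: W = Q·C + k·V·C, so C = W/(Q + kV).
Q + kV = 1.108e+08 + 13·1.62e+06 = 1.318e+08 m³/yr.
C = 15700/1.318e+08 = 0.0001191 kg/m³ = 0.1191 mg/L.

0.119 mg/L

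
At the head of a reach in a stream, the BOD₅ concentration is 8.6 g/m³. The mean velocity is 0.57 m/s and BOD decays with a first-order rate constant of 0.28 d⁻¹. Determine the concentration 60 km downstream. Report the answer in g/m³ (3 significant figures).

Travel time t = 60 km / 0.57 m/s = 6e+04/0.57 = 1.053e+05 s = 1.218 d.
First-order decay: C = 8.6·exp(−0.28·1.218) = 8.6·0.711 = 6.114 g/m³.

6.11 g/m³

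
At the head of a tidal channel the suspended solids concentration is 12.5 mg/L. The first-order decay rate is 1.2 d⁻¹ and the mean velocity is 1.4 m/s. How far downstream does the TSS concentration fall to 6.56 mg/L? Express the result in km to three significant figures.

65.0 km

From C = C₀·e^(−kt), t = ln(C₀/C)/k = ln(12.5/6.56)/1.2 = 0.6447/1.2 = 0.5373 d.
Distance = v·t = 1.4 m/s × 4.642e+04 s = 6.499e+04 m = 64.99 km.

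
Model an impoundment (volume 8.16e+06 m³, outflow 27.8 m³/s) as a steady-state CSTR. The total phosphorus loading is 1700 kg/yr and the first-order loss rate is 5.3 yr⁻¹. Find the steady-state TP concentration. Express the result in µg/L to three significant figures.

Outflow Q = 27.8 m³/s × 3.156e+07 s/yr = 8.773e+08 m³/yr.
Steady-state CSTR mass balance: W = Q·C + k·V·C, so C = W/(Q + kV).
Q + kV = 8.773e+08 + 5.3·8.16e+06 = 9.205e+08 m³/yr.
C = 1700/9.205e+08 = 1.847e-06 kg/m³ = 0.001847 mg/L = 1.847 µg/L.

1.85 µg/L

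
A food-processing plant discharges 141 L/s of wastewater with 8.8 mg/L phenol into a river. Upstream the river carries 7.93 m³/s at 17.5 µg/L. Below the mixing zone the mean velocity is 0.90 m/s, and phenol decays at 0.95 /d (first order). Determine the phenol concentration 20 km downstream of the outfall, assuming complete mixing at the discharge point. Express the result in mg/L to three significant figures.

141 L/s = 0.141 m³/s.
17.5 µg/L = 0.0175 mg/L.
After complete mixing, C₀ = (0.141·8.8 + 7.93·0.0175) / 8.071 = 0.1709 mg/L.
Travel time t = 2e+04 m / 0.90 m/s = 2.222e+04 s = 0.2572 d.
C = 0.1709·exp(−0.95·0.2572) = 0.1709·0.7832 = 0.1339 mg/L.

0.134 mg/L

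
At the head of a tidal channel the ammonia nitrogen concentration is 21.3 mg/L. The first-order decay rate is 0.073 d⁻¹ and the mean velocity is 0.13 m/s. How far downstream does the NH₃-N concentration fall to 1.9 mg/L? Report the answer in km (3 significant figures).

372 km

From C = C₀·e^(−kt), t = ln(C₀/C)/k = ln(21.3/1.9)/0.073 = 2.417/0.073 = 33.11 d.
Distance = v·t = 0.13 m/s × 2.86e+06 s = 3.719e+05 m = 371.9 km.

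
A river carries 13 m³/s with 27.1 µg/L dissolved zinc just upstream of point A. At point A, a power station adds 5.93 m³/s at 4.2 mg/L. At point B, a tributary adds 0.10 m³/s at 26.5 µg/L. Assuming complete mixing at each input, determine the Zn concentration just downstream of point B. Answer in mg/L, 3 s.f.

1.33 mg/L

27.1 µg/L = 0.0271 mg/L.
After input A: C = (13·0.0271 + 5.93·4.2) / 18.93 = 1.334 mg/L.
26.5 µg/L = 0.0265 mg/L.
After input B: C = (18.93·1.334 + 0.1·0.0265) / 19.03 = 1.327 mg/L.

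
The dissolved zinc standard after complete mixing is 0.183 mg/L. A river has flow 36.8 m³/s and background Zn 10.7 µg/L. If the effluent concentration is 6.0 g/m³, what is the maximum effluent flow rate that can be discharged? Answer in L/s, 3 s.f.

10.7 µg/L = 0.0107 mg/L.
Mass balance at complete mixing: C_std·(Q_w + Q_r) = Q_w·C_e + Q_r·C_b.
Rearranging, Q_w = Q_r·(C_std − C_b)/(C_e − C_std) = 36.8·(0.183 − 0.0107) / (6 − 0.183) = 1.09 m³/s.
= 1090 L/s.

1090 L/s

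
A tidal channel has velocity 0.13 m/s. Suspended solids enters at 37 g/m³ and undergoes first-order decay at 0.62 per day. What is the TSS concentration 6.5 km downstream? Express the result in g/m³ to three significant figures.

25.8 g/m³

Travel time t = 6.5 km / 0.13 m/s = 6500/0.13 = 5e+04 s = 0.5787 d.
First-order decay: C = 37·exp(−0.62·0.5787) = 37·0.6985 = 25.85 g/m³.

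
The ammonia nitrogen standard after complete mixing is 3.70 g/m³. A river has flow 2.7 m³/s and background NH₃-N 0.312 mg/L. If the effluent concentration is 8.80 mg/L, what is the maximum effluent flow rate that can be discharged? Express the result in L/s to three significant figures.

1790 L/s

Mass balance at complete mixing: C_std·(Q_w + Q_r) = Q_w·C_e + Q_r·C_b.
Rearranging, Q_w = Q_r·(C_std − C_b)/(C_e − C_std) = 2.7·(3.7 − 0.312) / (8.8 − 3.7) = 1.794 m³/s.
= 1794 L/s.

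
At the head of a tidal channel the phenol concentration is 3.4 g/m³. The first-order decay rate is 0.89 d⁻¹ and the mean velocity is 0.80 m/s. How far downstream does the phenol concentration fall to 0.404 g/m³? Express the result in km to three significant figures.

From C = C₀·e^(−kt), t = ln(C₀/C)/k = ln(3.4/0.404)/0.89 = 2.13/0.89 = 2.393 d.
Distance = v·t = 0.80 m/s × 2.068e+05 s = 1.654e+05 m = 165.4 km.

165 km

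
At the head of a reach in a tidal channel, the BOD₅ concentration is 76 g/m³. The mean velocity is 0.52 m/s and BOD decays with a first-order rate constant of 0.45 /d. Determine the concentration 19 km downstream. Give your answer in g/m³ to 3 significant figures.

Travel time t = 19 km / 0.52 m/s = 1.9e+04/0.52 = 3.654e+04 s = 0.4229 d.
First-order decay: C = 76·exp(−0.45·0.4229) = 76·0.8267 = 62.83 g/m³.

62.8 g/m³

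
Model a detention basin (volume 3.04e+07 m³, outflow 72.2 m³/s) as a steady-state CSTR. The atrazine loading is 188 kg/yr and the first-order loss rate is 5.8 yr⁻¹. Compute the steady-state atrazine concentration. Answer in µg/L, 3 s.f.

Outflow Q = 72.2 m³/s × 3.156e+07 s/yr = 2.278e+09 m³/yr.
Steady-state CSTR mass balance: W = Q·C + k·V·C, so C = W/(Q + kV).
Q + kV = 2.278e+09 + 5.8·3.04e+07 = 2.455e+09 m³/yr.
C = 188/2.455e+09 = 7.659e-08 kg/m³ = 7.659e-05 mg/L = 0.07659 µg/L.

0.0766 µg/L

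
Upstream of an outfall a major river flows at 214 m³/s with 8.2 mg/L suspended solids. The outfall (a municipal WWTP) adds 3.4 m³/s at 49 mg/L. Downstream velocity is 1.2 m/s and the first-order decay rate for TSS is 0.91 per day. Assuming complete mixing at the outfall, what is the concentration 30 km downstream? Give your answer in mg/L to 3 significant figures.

After complete mixing, C₀ = (3.4·49 + 214·8.2) / 217.4 = 8.838 mg/L.
Travel time t = 3e+04 m / 1.2 m/s = 2.5e+04 s = 0.2894 d.
C = 8.838·exp(−0.91·0.2894) = 8.838·0.7685 = 6.792 mg/L.

6.79 mg/L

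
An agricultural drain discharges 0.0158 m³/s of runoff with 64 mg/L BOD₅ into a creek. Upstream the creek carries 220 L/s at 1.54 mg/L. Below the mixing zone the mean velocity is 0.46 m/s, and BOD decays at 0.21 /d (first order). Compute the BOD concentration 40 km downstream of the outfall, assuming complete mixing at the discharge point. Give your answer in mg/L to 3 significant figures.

4.63 mg/L

220 L/s = 0.22 m³/s.
After complete mixing, C₀ = (0.0158·64 + 0.22·1.54) / 0.2358 = 5.725 mg/L.
Travel time t = 4e+04 m / 0.46 m/s = 8.696e+04 s = 1.006 d.
C = 5.725·exp(−0.21·1.006) = 5.725·0.8095 = 4.634 mg/L.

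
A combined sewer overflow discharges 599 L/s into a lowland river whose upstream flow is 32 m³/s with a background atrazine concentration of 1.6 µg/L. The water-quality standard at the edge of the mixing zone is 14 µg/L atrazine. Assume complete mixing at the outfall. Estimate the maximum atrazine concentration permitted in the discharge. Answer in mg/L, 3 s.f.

599 L/s = 0.599 m³/s.
1.6 µg/L = 0.0016 mg/L.
14 µg/L = 0.014 mg/L.
Mass balance: 0.014·32.6 = 0.599·Cₑ + 32·0.0016.
Cₑ = (0.4564 − 0.0512) / 0.599 = 0.6764 mg/L.

0.676 mg/L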